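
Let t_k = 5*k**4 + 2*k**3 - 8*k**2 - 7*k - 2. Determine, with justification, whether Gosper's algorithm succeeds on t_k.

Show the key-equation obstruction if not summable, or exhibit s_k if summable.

Yes. s_k = k**2*(k**3 - 2*k**2 - 2*k + 1).

t_(k+1)/t_k = (5*k**4 + 22*k**3 + 28*k**2 + 3*k - 10)/(5*k**4 + 2*k**3 - 8*k**2 - 7*k - 2).
Take A(k)=1, B(k)=1, C(k)=k**4 + 2*k**3/5 - 8*k**2/5 - 7*k/5 - 2/5.
Key eq: (1)·f(k+1) = (1)·f(k) + (k**4 + 2*k**3/5 - 8*k**2/5 - 7*k/5 - 2/5).
Bound: deg f ≤ 5.
Solve for f: f(k) = k**2*(k + 1)*(k**2 - 3*k + 1)/5 (degree 5 ≤ 5).
So s_k = (B(k−1)f/C)·t_k = (k**2*(k**2 - 3*k + 1)/(5*k**3 - 3*k**2 - 5*k - 2))·t_k = k**2*(k**3 - 2*k**2 - 2*k + 1).
Δs = 5*k**4 + 2*k**3 - 8*k**2 - 7*k - 2, as required.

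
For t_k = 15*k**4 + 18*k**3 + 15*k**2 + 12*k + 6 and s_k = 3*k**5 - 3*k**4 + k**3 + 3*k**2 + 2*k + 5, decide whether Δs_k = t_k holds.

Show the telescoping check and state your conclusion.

s_(k+1) = 3*k**5 + 12*k**4 + 19*k**3 + 18*k**2 + 14*k + 11
s_(k+1) − s_k = 15*k**4 + 18*k**3 + 15*k**2 + 12*k + 6
(s_(k+1) − s_k) − t_k = 0

valid; difference matches t_k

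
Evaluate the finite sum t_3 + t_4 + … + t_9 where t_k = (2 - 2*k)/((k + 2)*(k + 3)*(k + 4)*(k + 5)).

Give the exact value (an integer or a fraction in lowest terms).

Step 1: r(k) = k*(k + 2)/((k - 1)*(k + 6)).
Gosper form: A/B · C(k+1)/C(k) with A=k + 2, B=k + 6, C=k - 1.
Need (k + 2)·f(k+1) − (k + 5)·f(k) = k - 1.
Degrees (1,1,1) ⇒ d ≤ 3.
Solving with deg f ≤ 3: f(k) = -k/2.
Then R = B(k−1)f/C = -k*(k + 5)/(2*(k - 1)), so s_k = R(k)·t_k = k/((k + 2)*(k + 3)*(k + 4)).
Check: Δs_k = 2*(1 - k)/(k**4 + 14*k**3 + 71*k**2 + 154*k + 120). ✓
Evaluate s at k=10 and k=3: 5/1092 and 1/70; difference -53/5460.

Σ = -53/5460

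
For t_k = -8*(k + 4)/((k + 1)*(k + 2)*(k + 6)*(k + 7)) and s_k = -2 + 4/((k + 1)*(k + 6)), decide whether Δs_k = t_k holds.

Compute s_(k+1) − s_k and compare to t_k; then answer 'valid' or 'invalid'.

Valid — Δs_k = t_k.

s_(k+1) = -2 + 4/((k + 2)*(k + 7))
s_(k+1) − s_k = 8*(-k - 4)/(k**4 + 16*k**3 + 83*k**2 + 152*k + 84)
(s_(k+1) − s_k) − t_k = 0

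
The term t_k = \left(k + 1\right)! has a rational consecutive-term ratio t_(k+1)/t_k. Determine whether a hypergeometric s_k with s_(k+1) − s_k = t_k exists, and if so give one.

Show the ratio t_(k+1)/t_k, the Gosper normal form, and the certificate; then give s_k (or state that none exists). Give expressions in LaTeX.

none — t_k is not Gosper-summable

Step 1: r(k) = k + 2.
Factor: A=k + 2; B=1; C=1.
Set up (k + 2)·f(k+1) − (1)·f(k) − (1) = 0.
deg f ≤ -1 (via 1,0,0).
deg f ≤ -1 is impossible — no certificate.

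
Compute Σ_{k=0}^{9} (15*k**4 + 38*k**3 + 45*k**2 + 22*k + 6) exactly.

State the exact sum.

Σ = 320820

Ratio r(k) = (15*k**4 + 98*k**3 + 249*k**2 + 286*k + 126)/(15*k**4 + 38*k**3 + 45*k**2 + 22*k + 6).
Factor: A=1; B=1; C=k**4 + 38*k**3/15 + 3*k**2 + 22*k/15 + 2/5.
Key eq: (1)·f(k+1) = (1)·f(k) + (k**4 + 38*k**3/15 + 3*k**2 + 22*k/15 + 2/5).
Degrees (0,0,4) ⇒ d ≤ 5.
Match coefficients ⇒ f(k) = k*(3*k**4 + 2*k**3 + k**2 - 2*k + 2)/15.
Certificate R = B(k−1)f/C = k*(3*k**4 + 2*k**3 + k**2 - 2*k + 2)/(15*k**4 + 38*k**3 + 45*k**2 + 22*k + 6) gives s_k = k*(3*k**4 + 2*k**3 + k**2 - 2*k + 2).
Check: Δs_k = 15*k**4 + 38*k**3 + 45*k**2 + 22*k + 6. ✓
Sum = s_(10) − s_(0); s_(10) = 320820, s_(0) = 0 ⇒ 320820.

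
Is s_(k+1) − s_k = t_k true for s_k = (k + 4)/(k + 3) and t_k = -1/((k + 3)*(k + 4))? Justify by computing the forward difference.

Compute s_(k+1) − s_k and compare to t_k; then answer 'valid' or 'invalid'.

s_(k+1) = (k + 5)/(k + 4)
s_(k+1) − s_k = -1/(k**2 + 7*k + 12)
(s_(k+1) − s_k) − t_k = 0

Valid — Δs_k = t_k.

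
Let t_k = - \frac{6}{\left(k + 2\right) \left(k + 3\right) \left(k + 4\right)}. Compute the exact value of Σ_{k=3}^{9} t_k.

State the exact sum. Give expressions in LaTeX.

Ratio r(k) = (k + 2)/(k + 5).
Normal form (A,B,C) = (k + 2, k + 5, 1).
Set up (k + 2)·f(k+1) − (k + 4)·f(k) − (1) = 0.
Bound: deg f ≤ 2.
Match coefficients ⇒ f(k) = k*(k + 5)/12.
Certificate R = B(k−1)f/C = k*(k + 4)*(k + 5)/12 gives s_k = k*(-k - 5)/(2*(k + 2)*(k + 3)).
Verify: -6/(k**3 + 9*k**2 + 26*k + 24) matches t_k.
Sum = s_(10) − s_(3); s_(10) = -25/52, s_(3) = -2/5 ⇒ -21/260.

Σ = -21/260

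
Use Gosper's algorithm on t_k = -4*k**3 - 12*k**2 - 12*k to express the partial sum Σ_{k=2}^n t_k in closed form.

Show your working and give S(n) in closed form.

S(n) = -n**4 - 6*n**3 - 13*n**2 - 8*n + 28

The ratio is (k**3 + 6*k**2 + 12*k + 7)/(k*(k**2 + 3*k + 3)).
Take A(k)=1, B(k)=1, C(k)=k**3 + 3*k**2 + 3*k.
Solve (1)·f(k+1) − (1)·f(k) = k**3 + 3*k**2 + 3*k.
Bound: deg f ≤ 4.
Coefficient equations give f(k) = k*(k - 1)*(k**2 + 3*k + 4)/4.
Certificate R = B(k−1)f/C = (k - 1)*(k**2 + 3*k + 4)/(4*(k**2 + 3*k + 3)) gives s_k = k*(-k**3 - 2*k**2 - k + 4).
Verify: 4*k*(-k**2 - 3*k - 3) matches t_k.
s_(n+1) = n*(-n**3 - 6*n**2 - 13*n - 8) and s_(2) = -28, so S(n) = -n**4 - 6*n**3 - 13*n**2 - 8*n + 28.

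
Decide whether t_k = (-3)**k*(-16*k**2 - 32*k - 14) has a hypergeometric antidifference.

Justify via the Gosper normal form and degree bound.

r(k) = 3*(-8*k**2 - 32*k - 31)/(8*k**2 + 16*k + 7) after simplifying.
A = -3, B = 1, C = k**2 + 2*k + 7/8.
Key eq: (-3)·f(k+1) = (1)·f(k) + (k**2 + 2*k + 7/8).
d = 2 from the (0,0,2) case.
Coefficient equations give f(k) = -(4*k**2 + 2*k - 1)/16.
So s_k = (B(k−1)f/C)·t_k = (-(4*k**2 + 2*k - 1)/(2*(8*k**2 + 16*k + 7)))·t_k = (-3)**k*(4*k**2 + 2*k - 1).
s_(k+1) − s_k = (-3)**k*(-16*k**2 - 32*k - 14) = t_k.

Yes. s_k = (-3)**k*(4*k**2 + 2*k - 1).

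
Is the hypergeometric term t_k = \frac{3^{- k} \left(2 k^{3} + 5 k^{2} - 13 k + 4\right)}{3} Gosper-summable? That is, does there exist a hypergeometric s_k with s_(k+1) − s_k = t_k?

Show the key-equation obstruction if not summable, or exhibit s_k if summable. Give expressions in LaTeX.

Step 1: r(k) = (2*k**3 + 11*k**2 + 3*k - 2)/(3*(2*k**3 + 5*k**2 - 13*k + 4)).
Take A(k)=1/3, B(k)=1, C(k)=k**3 + 5*k**2/2 - 13*k/2 + 2.
Solve (1/3)·f(k+1) − (1)·f(k) = k**3 + 5*k**2/2 - 13*k/2 + 2.
deg f ≤ 3 (via 0,0,3).
Solving with deg f ≤ 3: f(k) = -3*(k**3 + 4*k**2 - k + 4)/2.
Then R = B(k−1)f/C = -3*(k**3 + 4*k**2 - k + 4)/(2*k**3 + 5*k**2 - 13*k + 4), so s_k = R(k)·t_k = (-k**3 - 4*k**2 + k - 4)/3**k.
Verify: (2*k**3 + 5*k**2 - 13*k + 4)/(3*3**k) matches t_k.

Yes. s_k = 3^{- k} \left(- k^{3} - 4 k^{2} + k - 4\right).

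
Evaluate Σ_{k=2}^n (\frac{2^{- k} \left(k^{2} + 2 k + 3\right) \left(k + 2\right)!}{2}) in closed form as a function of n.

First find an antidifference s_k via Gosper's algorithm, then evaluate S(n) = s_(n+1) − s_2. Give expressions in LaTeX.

r(k) = (k + 3)*(2*k + (k + 1)**2 + 5)/(2*(k**2 + 2*k + 3)) after simplifying.
Take A(k)=k/2 + 3/2, B(k)=1, C(k)=k**2 + 2*k + 3.
Key eq: (k/2 + 3/2)·f(k+1) = (1)·f(k) + (k**2 + 2*k + 3).
d = 1 from the (1,0,2) case.
Match coefficients ⇒ f(k) = 2*k.
So s_k = (B(k−1)f/C)·t_k = (2*k/(k**2 + 2*k + 3))·t_k = k*factorial(k + 2)/2**k.
Check: Δs_k = (k**2 + 2*k + 3)*factorial(k + 2)/(2*2**k). ✓
Telescope: S(n) = s_(n+1) − s_(2) = 2**(-n - 1)*(n + 1)*factorial(n + 3) − (12) = -12 + n*factorial(n + 3)/(2*2**n) + factorial(n + 3)/(2*2**n).

S(n) = -12 + \frac{2^{- n} n \left(n + 3\right)!}{2} + \frac{2^{- n} \left(n + 3\right)!}{2}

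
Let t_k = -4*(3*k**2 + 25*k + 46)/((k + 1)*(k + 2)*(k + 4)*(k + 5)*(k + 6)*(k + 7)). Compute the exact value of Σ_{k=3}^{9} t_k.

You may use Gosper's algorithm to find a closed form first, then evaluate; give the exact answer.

t_(k+1)/t_k = (k + 1)*(k + 4)*(25*k + 3*(k + 1)**2 + 71)/((k + 3)*(k + 8)*(3*k**2 + 25*k + 46)).
Take A(k)=k + 1, B(k)=k + 8, C(k)=k**3 + 34*k**2/3 + 121*k/3 + 46.
Need (k + 1)·f(k+1) − (k + 7)·f(k) = k**3 + 34*k**2/3 + 121*k/3 + 46.
From deg A=1, deg B=1, deg C=3: d=6.
Coefficient equations give f(k) = k*(k + 2)*(k + 3)*(k + 5)*(k**2 + 11*k + 34)/72.
Then R = B(k−1)f/C = k*(k + 2)*(k + 5)*(k + 7)*(k**2 + 11*k + 34)/(24*(3*k**2 + 25*k + 46)), so s_k = R(k)·t_k = k*(-k**2 - 11*k - 34)/(6*(k**3 + 11*k**2 + 34*k + 24)).
Δs = 4*(-3*k**2 - 25*k - 46)/(k**6 + 25*k**5 + 247*k**4 + 1219*k**3 + 3112*k**2 + 3796*k + 1680), as required.
Σ_(k=3)^(9) t_k = s_(10) − s_(3) = -305/1848 − (-19/126) = -79/5544.

Σ = -79/5544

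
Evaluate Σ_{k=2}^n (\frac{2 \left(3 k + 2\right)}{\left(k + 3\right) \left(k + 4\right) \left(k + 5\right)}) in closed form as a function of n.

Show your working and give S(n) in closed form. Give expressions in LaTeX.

t_(k+1)/t_k = (k + 3)*(3*k + 5)/((k + 6)*(3*k + 2)).
Gosper form: A/B · C(k+1)/C(k) with A=k + 3, B=k + 6, C=k + 2/3.
Need (k + 3)·f(k+1) − (k + 5)·f(k) = k + 2/3.
From deg A=1, deg B=1, deg C=1: d=2.
Coefficient equations give f(k) = k*(11*k + 5)/72.
Certificate R = B(k−1)f/C = k*(k + 5)*(11*k + 5)/(24*(3*k + 2)) gives s_k = k*(11*k + 5)/(12*(k + 3)*(k + 4)).
s_(k+1) − s_k = 2*(3*k + 2)/(k**3 + 12*k**2 + 47*k + 60) = t_k.
Σ_(k=2)^n t_k = s_(n+1) − s_(2) = ((11*n**2 + 27*n + 16)/(12*(n**2 + 9*n + 20))) − (3/20), i.e. (23*n**2 + 27*n - 50)/(30*(n**2 + 9*n + 20)).

S(n) = \frac{23 n^{2} + 27 n - 50}{30 \left(n^{2} + 9 n + 20\right)}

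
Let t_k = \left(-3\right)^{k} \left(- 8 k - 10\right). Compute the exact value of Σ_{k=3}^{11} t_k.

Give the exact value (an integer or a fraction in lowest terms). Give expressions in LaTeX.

Σ = 13286214

Step 1: r(k) = 3*(-4*k - 9)/(4*k + 5).
Normal form (A,B,C) = (-3, 1, k + 5/4).
f must satisfy (-3)·f(k+1) − (1)·f(k) = k + 5/4.
deg f ≤ 1 (via 0,0,1).
Solving with deg f ≤ 1: f(k) = -(2*k + 1)/8.
So s_k = (B(k−1)f/C)·t_k = (-(2*k + 1)/(2*(4*k + 5)))·t_k = (-3)**k*(2*k + 1).
Δs = (-3)**k*(-8*k - 10), as required.
Evaluate s at k=12 and k=3: 13286025 and -189; difference 13286214.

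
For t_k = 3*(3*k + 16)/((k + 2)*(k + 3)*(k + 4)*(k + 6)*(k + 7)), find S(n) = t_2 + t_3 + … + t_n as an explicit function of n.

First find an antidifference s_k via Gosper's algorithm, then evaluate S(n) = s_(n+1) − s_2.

Step 1: r(k) = (k + 2)*(k + 6)*(3*k + 19)/((k + 5)*(k + 8)*(3*k + 16)).
Gosper form: A/B · C(k+1)/C(k) with A=k + 2, B=k + 8, C=k**2 + 31*k/3 + 80/3.
Need (k + 2)·f(k+1) − (k + 7)·f(k) = k**2 + 31*k/3 + 80/3.
Degrees (1,1,2) ⇒ d ≤ 5.
Solve for f: f(k) = k*(k + 4)*(k + 5)*(k**2 + 11*k + 36)/108 (degree 5 ≤ 5).
Get s_k = R·t_k = k*(k**2 + 11*k + 36)/(12*(k**3 + 11*k**2 + 36*k + 36)) with R(k) = B(k−1)f(k)/C(k) = k*(k + 4)*(k + 7)*(k**2 + 11*k + 36)/(36*(3*k + 16)).
Δs = 3*(3*k + 16)/(k**5 + 22*k**4 + 185*k**3 + 740*k**2 + 1404*k + 1008), as required.
s_(n+1) = (n**3 + 14*n**2 + 61*n + 48)/(12*(n**3 + 14*n**2 + 61*n + 84)) and s_(2) = 31/480, so S(n) = 3*(n**3 + 14*n**2 + 61*n - 76)/(160*(n**3 + 14*n**2 + 61*n + 84)).

S(n) = 3*(n**3 + 14*n**2 + 61*n - 76)/(160*(n**3 + 14*n**2 + 61*n + 84))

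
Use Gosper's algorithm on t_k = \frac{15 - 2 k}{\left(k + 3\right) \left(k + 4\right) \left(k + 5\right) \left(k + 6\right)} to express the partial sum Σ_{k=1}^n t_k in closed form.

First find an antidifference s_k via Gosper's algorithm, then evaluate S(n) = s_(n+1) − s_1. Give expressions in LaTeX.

t_(k+1)/t_k = (k + 3)*(2*k - 13)/((k + 7)*(2*k - 15)).
Factor: A=k + 3; B=k + 7; C=k - 15/2.
Need (k + 3)·f(k+1) − (k + 6)·f(k) = k - 15/2.
deg f ≤ 3 (via 1,1,1).
A polynomial solution: f(k) = -k*(k**2 + 12*k + 62)/30.
Then R = B(k−1)f/C = -k*(k + 6)*(k**2 + 12*k + 62)/(15*(2*k - 15)), so s_k = R(k)·t_k = k*(k**2 + 12*k + 62)/(15*(k + 3)*(k + 4)*(k + 5)).
s_(k+1) − s_k = (15 - 2*k)/(k**4 + 18*k**3 + 119*k**2 + 342*k + 360) = t_k.
Evaluate: s_(n+1) = (n**3 + 15*n**2 + 89*n + 75)/(15*(n**3 + 15*n**2 + 74*n + 120)); subtract s_(1) = 1/24 ⇒ S(n) = n*(n**2 + 15*n + 114)/(40*(n**3 + 15*n**2 + 74*n + 120)).

S(n) = \frac{n \left(n^{2} + 15 n + 114\right)}{40 \left(n^{3} + 15 n^{2} + 74 n + 120\right)}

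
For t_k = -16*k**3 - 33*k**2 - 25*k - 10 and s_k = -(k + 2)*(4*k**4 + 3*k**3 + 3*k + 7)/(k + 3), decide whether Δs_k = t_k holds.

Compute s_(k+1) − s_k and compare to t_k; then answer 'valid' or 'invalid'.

s_(k+1) = -(k + 3)*(3*k + 4*(k + 1)**4 + 3*(k + 1)**3 + 10)/(k + 4)
s_(k+1) − s_k = (-16*k**5 - 133*k**4 - 370*k**3 - 457*k**2 - 288*k - 97)/(k**2 + 7*k + 12)
(s_(k+1) − s_k) − t_k = (12*k**4 + 78*k**3 + 124*k**2 + 82*k + 23)/(k**2 + 7*k + 12)

Invalid: residual (12*k**4 + 78*k**3 + 124*k**2 + 82*k + 23)/(k**2 + 7*k + 12) ≠ 0.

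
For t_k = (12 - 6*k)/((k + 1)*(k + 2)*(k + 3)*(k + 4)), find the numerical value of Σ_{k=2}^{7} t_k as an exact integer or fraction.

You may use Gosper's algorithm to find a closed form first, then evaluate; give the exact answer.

Σ = -19/660

Step 1: r(k) = (k - 1)*(k + 1)/((k - 2)*(k + 5)).
Gosper form: A/B · C(k+1)/C(k) with A=k + 1, B=k + 5, C=k - 2.
Key eq: (k + 1)·f(k+1) = (k + 4)·f(k) + (k - 2).
From deg A=1, deg B=1, deg C=1: d=3.
Coefficient equations give f(k) = -k*(k**2 + 6*k + 17)/12.
Get s_k = R·t_k = k*(k**2 + 6*k + 17)/(2*(k + 1)*(k + 2)*(k + 3)) with R(k) = B(k−1)f(k)/C(k) = -k*(k + 4)*(k**2 + 6*k + 17)/(12*(k - 2)).
Δs = 6*(2 - k)/(k**4 + 10*k**3 + 35*k**2 + 50*k + 24), as required.
Telescoping: Σ = s_(8) − s_(2) = 86/165 − (11/20) = -19/660.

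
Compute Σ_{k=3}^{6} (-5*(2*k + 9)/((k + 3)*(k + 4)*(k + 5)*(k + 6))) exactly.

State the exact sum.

r(k) = (k + 3)*(2*k + 11)/((k + 7)*(2*k + 9)) after simplifying.
A = k + 3, B = k + 7, C = k + 9/2.
f must satisfy (k + 3)·f(k+1) − (k + 6)·f(k) = k + 9/2.
From deg A=1, deg B=1, deg C=1: d=3.
A polynomial solution: f(k) = k*(k + 4)*(k + 8)/30.
Certificate R = B(k−1)f/C = k*(k + 4)*(k + 6)*(k + 8)/(15*(2*k + 9)) gives s_k = k*(-k - 8)/(3*(k**2 + 8*k + 15)).
Δs = 5*(-2*k - 9)/(k**4 + 18*k**3 + 119*k**2 + 342*k + 360), as required.
Σ_(k=3)^(6) t_k = s_(7) − s_(3) = -7/24 − (-11/48) = -1/16.

Σ = -1/16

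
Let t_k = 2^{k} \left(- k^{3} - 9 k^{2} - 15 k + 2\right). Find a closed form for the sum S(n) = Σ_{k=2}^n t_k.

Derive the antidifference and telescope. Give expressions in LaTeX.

S(n) = - 2 \cdot 2^{n} n^{3} - 12 \cdot 2^{n} n^{2} - 12 \cdot 2^{n} n + 6 \cdot 2^{n} + 40

The ratio is 2*(k**3 + 12*k**2 + 36*k + 23)/(k**3 + 9*k**2 + 15*k - 2).
Gosper form: A/B · C(k+1)/C(k) with A=2, B=1, C=k**3 + 9*k**2 + 15*k - 2.
Key eq: (2)·f(k+1) = (1)·f(k) + (k**3 + 9*k**2 + 15*k - 2).
d = 3 from the (0,0,3) case.
Solve for f: f(k) = k**3 + 3*k**2 - 3*k - 4 (degree 3 ≤ 3).
R(k) = B(k−1)·f(k)/C(k) = (k**3 + 3*k**2 - 3*k - 4)/(k**3 + 9*k**2 + 15*k - 2); s_k = R·t_k = 2**k*(-k**3 - 3*k**2 + 3*k + 4).
s_(k+1) − s_k = 2**k*(-k**3 - 9*k**2 - 15*k + 2) = t_k.
Telescope: S(n) = s_(n+1) − s_(2) = 2**(n + 1)*(-n**3 - 6*n**2 - 6*n + 3) − (-40) = -2*2**n*n**3 - 12*2**n*n**2 - 12*2**n*n + 6*2**n + 40.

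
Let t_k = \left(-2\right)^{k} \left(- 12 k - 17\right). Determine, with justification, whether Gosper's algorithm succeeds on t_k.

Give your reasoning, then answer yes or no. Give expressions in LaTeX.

Yes. s_k = \left(-2\right)^{k} \left(4 k + 3\right).

The ratio is 2*(-12*k - 29)/(12*k + 17).
A = -2, B = 1, C = k + 17/12.
Key eq: (-2)·f(k+1) = (1)·f(k) + (k + 17/12).
d = 1 from the (0,0,1) case.
Coefficient equations give f(k) = -(4*k + 3)/12.
Then R = B(k−1)f/C = -(4*k + 3)/(12*k + 17), so s_k = R(k)·t_k = (-2)**k*(4*k + 3).
Verify: (-2)**k*(-12*k - 17) matches t_k.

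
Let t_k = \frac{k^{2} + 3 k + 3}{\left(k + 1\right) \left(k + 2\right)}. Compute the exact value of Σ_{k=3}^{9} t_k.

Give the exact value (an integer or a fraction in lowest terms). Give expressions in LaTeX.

Step 1: r(k) = (k + 1)*(3*k + (k + 1)**2 + 6)/((k + 3)*(k**2 + 3*k + 3)).
Normal form (A,B,C) = (k + 1, k + 3, k**2 + 3*k + 3).
f must satisfy (k + 1)·f(k+1) − (k + 2)·f(k) = k**2 + 3*k + 3.
Bound: deg f ≤ 2.
A polynomial solution: f(k) = k*(k + 2).
Then R = B(k−1)f/C = k*(k + 2)**2/(k**2 + 3*k + 3), so s_k = R(k)·t_k = k*(k + 2)/(k + 1).
Δs = (k**2 + 3*k + 3)/(k**2 + 3*k + 2), as required.
Sum = s_(10) − s_(3); s_(10) = 120/11, s_(3) = 15/4 ⇒ 315/44.

Σ = 315/44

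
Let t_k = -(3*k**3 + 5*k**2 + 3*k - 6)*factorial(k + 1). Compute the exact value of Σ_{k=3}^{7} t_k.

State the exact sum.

Σ = -56609016

t_(k+1)/t_k = (3*k**4 + 20*k**3 + 50*k**2 + 49*k + 10)/(3*k**3 + 5*k**2 + 3*k - 6).
A = k + 2, B = 1, C = k**3 + 5*k**2/3 + k - 2.
Set up (k + 2)·f(k+1) − (1)·f(k) − (k**3 + 5*k**2/3 + k - 2) = 0.
Degrees (1,0,3) ⇒ d ≤ 2.
Match coefficients ⇒ f(k) = (k - 2)*(3*k + 2)/3.
Get s_k = R·t_k = -(k - 2)*(3*k + 2)*factorial(k + 1) with R(k) = B(k−1)f(k)/C(k) = (k - 2)*(3*k + 2)/(3*k**3 + 5*k**2 + 3*k - 6).
Check: Δs_k = -(3*k**3 + 5*k**2 + 3*k - 6)*factorial(k + 1). ✓
Evaluate s at k=8 and k=3: -56609280 and -264; difference -56609016.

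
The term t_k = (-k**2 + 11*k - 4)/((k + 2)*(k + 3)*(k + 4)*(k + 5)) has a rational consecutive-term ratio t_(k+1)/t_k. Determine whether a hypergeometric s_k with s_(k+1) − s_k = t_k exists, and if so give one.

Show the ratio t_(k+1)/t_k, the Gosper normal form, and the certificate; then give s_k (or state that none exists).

Step 1: r(k) = -(k + 2)*(11*k - (k + 1)**2 + 7)/((k + 6)*(k**2 - 11*k + 4)).
Take A(k)=k + 2, B(k)=k + 6, C(k)=k**2 - 11*k + 4.
Solve (k + 2)·f(k+1) − (k + 5)·f(k) = k**2 - 11*k + 4.
From deg A=1, deg B=1, deg C=2: d=3.
A polynomial solution: f(k) = -k*(k - 3).
R(k) = B(k−1)·f(k)/C(k) = -k*(k - 3)*(k + 5)/(k**2 - 11*k + 4); s_k = R·t_k = k*(k - 3)/((k + 2)*(k + 3)*(k + 4)).
Check: Δs_k = (-k**2 + 11*k - 4)/(k**4 + 14*k**3 + 71*k**2 + 154*k + 120). ✓

s_k = k*(k - 3)/((k + 2)*(k + 3)*(k + 4))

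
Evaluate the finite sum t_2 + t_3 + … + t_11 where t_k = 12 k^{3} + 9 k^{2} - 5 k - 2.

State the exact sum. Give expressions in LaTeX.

Σ = 56460

Ratio r(k) = (12*k**3 + 45*k**2 + 49*k + 14)/(12*k**3 + 9*k**2 - 5*k - 2).
Factor: A=1; B=1; C=k**3 + 3*k**2/4 - 5*k/12 - 1/6.
Need (1)·f(k+1) − (1)·f(k) = k**3 + 3*k**2/4 - 5*k/12 - 1/6.
d = 4 from the (0,0,3) case.
Solving with deg f ≤ 4: f(k) = k*(k + 1)*(3*k**2 - 6*k + 2)/12.
Certificate R = B(k−1)f/C = k*(3*k**2 - 6*k + 2)/(12*k**2 - 3*k - 2) gives s_k = k*(3*k**3 - 3*k**2 - 4*k + 2).
Check: Δs_k = 12*k**3 + 9*k**2 - 5*k - 2. ✓
Evaluate s at k=12 and k=2: 56472 and 12; difference 56460.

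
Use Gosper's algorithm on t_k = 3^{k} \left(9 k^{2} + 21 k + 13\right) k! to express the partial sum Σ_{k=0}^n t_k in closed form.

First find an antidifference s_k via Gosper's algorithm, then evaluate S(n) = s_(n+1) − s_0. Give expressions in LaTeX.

Ratio r(k) = 3*(9*k**3 + 48*k**2 + 82*k + 43)/(9*k**2 + 21*k + 13).
A = 3*k + 3, B = 1, C = k**2 + 7*k/3 + 13/9.
f must satisfy (3*k + 3)·f(k+1) − (1)·f(k) = k**2 + 7*k/3 + 13/9.
From deg A=1, deg B=0, deg C=2: d=1.
Solving with deg f ≤ 1: f(k) = (3*k + 2)/9.
R(k) = B(k−1)·f(k)/C(k) = (3*k + 2)/(9*k**2 + 21*k + 13); s_k = R·t_k = 3**k*(3*k + 2)*factorial(k).
Check: Δs_k = 3**k*(9*k**2 + 21*k + 13)*factorial(k). ✓
Evaluate: s_(n+1) = 3**(n + 1)*(3*n + 5)*factorial(n + 1); subtract s_(0) = 2 ⇒ S(n) = 9*3**n*n**2*factorial(n) + 24*3**n*n*factorial(n) + 15*3**n*factorial(n) - 2.

S(n) = 9 \cdot 3^{n} n^{2} n! + 24 \cdot 3^{n} n n! + 15 \cdot 3^{n} n! - 2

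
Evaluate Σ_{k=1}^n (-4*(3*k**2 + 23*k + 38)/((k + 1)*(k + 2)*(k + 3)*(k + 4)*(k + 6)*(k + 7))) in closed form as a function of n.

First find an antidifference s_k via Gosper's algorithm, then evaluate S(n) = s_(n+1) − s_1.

S(n) = n*(-n**2 - 13*n - 50)/(14*(n**3 + 13*n**2 + 50*n + 56))

Ratio r(k) = (k + 1)*(k + 6)*(23*k + 3*(k + 1)**2 + 61)/((k + 5)*(k + 8)*(3*k**2 + 23*k + 38)).
Factor: A=k + 1; B=k + 8; C=k**3 + 38*k**2/3 + 51*k + 190/3.
Solve (k + 1)·f(k+1) − (k + 7)·f(k) = k**3 + 38*k**2/3 + 51*k + 190/3.
Degrees (1,1,3) ⇒ d ≤ 6.
Solve for f: f(k) = k*(k + 2)*(k + 4)*(k + 5)*(k**2 + 10*k + 27)/54 (degree 6 ≤ 6).
Certificate R = B(k−1)f/C = k*(k + 2)*(k + 4)*(k + 7)*(k**2 + 10*k + 27)/(18*(3*k**2 + 23*k + 38)) gives s_k = 2*k*(-k**2 - 10*k - 27)/(9*(k**3 + 10*k**2 + 27*k + 18)).
Check: Δs_k = 4*(-3*k**2 - 23*k - 38)/(k**6 + 23*k**5 + 207*k**4 + 925*k**3 + 2144*k**2 + 2412*k + 1008). ✓
s_(n+1) = 2*(-n**3 - 13*n**2 - 50*n - 38)/(9*(n**3 + 13*n**2 + 50*n + 56)) and s_(1) = -19/126, so S(n) = n*(-n**2 - 13*n - 50)/(14*(n**3 + 13*n**2 + 50*n + 56)).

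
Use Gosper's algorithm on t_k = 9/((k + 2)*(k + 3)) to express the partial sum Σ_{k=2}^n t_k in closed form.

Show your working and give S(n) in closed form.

S(n) = 9*(n - 1)/(4*(n + 3))

Compute t_(k+1)/t_k: get (k + 2)/(k + 4).
Normal form (A,B,C) = (k + 2, k + 4, 1).
Solve (k + 2)·f(k+1) − (k + 3)·f(k) = 1.
From deg A=1, deg B=1, deg C=0: d=1.
Match coefficients ⇒ f(k) = k/2.
Then R = B(k−1)f/C = k*(k + 3)/2, so s_k = R(k)·t_k = 9*k/(2*(k + 2)).
s_(k+1) − s_k = 9/(k**2 + 5*k + 6) = t_k.
Evaluate: s_(n+1) = 9*(n + 1)/(2*(n + 3)); subtract s_(2) = 9/4 ⇒ S(n) = 9*(n - 1)/(4*(n + 3)).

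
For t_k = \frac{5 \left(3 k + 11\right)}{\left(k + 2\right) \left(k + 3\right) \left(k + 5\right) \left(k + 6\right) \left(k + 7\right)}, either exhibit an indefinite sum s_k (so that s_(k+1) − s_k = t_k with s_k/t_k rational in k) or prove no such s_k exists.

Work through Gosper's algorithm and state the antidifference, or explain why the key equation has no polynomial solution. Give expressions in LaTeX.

s_k = \frac{k \left(k^{2} + 13 k + 52\right)}{12 \left(k^{3} + 13 k^{2} + 52 k + 60\right)}

r(k) = (k + 2)*(k + 5)*(3*k + 14)/((k + 4)*(k + 8)*(3*k + 11)) after simplifying.
A = k + 2, B = k + 8, C = k**2 + 23*k/3 + 44/3.
Key eq: (k + 2)·f(k+1) = (k + 7)·f(k) + (k**2 + 23*k/3 + 44/3).
deg f ≤ 5 (via 1,1,2).
Coefficient equations give f(k) = k*(k + 3)*(k + 4)*(k**2 + 13*k + 52)/180.
Get s_k = R·t_k = k*(k**2 + 13*k + 52)/(12*(k**3 + 13*k**2 + 52*k + 60)) with R(k) = B(k−1)f(k)/C(k) = k*(k + 3)*(k + 7)*(k**2 + 13*k + 52)/(60*(3*k + 11)).
Check: Δs_k = 5*(3*k + 11)/(k**5 + 23*k**4 + 203*k**3 + 853*k**2 + 1692*k + 1260). ✓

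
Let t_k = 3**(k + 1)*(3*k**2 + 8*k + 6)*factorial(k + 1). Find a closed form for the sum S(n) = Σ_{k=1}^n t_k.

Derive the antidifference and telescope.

t_(k+1)/t_k = 3*(3*k**3 + 20*k**2 + 45*k + 34)/(3*k**2 + 8*k + 6).
Take A(k)=3*k + 6, B(k)=1, C(k)=k**2 + 8*k/3 + 2.
f must satisfy (3*k + 6)·f(k+1) − (1)·f(k) = k**2 + 8*k/3 + 2.
Bound: deg f ≤ 1.
A polynomial solution: f(k) = k/3.
R(k) = B(k−1)·f(k)/C(k) = k/(3*k**2 + 8*k + 6); s_k = R·t_k = 3**(k + 1)*k*factorial(k + 1).
Verify: 3**(k + 1)*(3*k**2 + 8*k + 6)*factorial(k + 1) matches t_k.
s_(n+1) = 3**(n + 2)*(n + 1)*factorial(n + 2) and s_(1) = 18, so S(n) = 9*3**n*n*factorial(n + 2) + 9*3**n*factorial(n + 2) - 18.

S(n) = 9*3**n*n*factorial(n + 2) + 9*3**n*factorial(n + 2) - 18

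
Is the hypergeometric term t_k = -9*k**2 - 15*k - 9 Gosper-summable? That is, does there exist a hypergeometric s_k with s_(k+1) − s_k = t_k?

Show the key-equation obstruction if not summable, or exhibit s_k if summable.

t_(k+1)/t_k = (3*k**2 + 11*k + 11)/(3*k**2 + 5*k + 3).
Gosper form: A/B · C(k+1)/C(k) with A=1, B=1, C=k**2 + 5*k/3 + 1.
Solve (1)·f(k+1) − (1)·f(k) = k**2 + 5*k/3 + 1.
From deg A=0, deg B=0, deg C=2: d=3.
Coefficient equations give f(k) = k*(k**2 + k + 1)/3.
Get s_k = R·t_k = 3*k*(-k**2 - k - 1) with R(k) = B(k−1)f(k)/C(k) = k*(k**2 + k + 1)/(3*k**2 + 5*k + 3).
Check: Δs_k = -9*k**2 - 15*k - 9. ✓

Yes. s_k = 3*k*(-k**2 - k - 1).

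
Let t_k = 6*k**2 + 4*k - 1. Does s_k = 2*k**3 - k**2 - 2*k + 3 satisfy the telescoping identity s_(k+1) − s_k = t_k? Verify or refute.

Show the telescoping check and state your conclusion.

s_(k+1) = 2*k**3 + 5*k**2 + 2*k + 2
s_(k+1) − s_k = 6*k**2 + 4*k - 1
(s_(k+1) − s_k) − t_k = 0

Valid: the claim telescopes to t_k.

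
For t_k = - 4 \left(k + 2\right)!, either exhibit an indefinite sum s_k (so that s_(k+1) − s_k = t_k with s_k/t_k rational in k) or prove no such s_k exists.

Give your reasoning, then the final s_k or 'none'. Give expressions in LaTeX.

Compute t_(k+1)/t_k: get k + 3.
Factor: A=k + 3; B=1; C=1.
Solve (k + 3)·f(k+1) − (1)·f(k) = 1.
Degrees (1,0,0) ⇒ d ≤ -1.
deg f ≤ -1 is impossible — no certificate.

none — t_k is not Gosper-summable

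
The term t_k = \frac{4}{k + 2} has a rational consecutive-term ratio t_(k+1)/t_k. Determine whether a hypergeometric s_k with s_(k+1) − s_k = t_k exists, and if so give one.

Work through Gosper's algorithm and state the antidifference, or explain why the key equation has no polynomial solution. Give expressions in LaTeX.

none (Gosper's algorithm certifies no s_k)

r(k) = (k + 2)/(k + 3) after simplifying.
Normal form (A,B,C) = (k + 2, k + 3, 1).
Need (k + 2)·f(k+1) − (k + 2)·f(k) = 1.
Degrees (1,1,0) ⇒ d ≤ 0.
Put f(k) = c0: A·f(k+1) − B(k−1)·f(k) − C = -1; need -1 = 0 — inconsistent ⇒ no f, not summable.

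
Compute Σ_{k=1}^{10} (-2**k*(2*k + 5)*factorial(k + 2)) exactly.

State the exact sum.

Σ = -12752938598388

Compute t_(k+1)/t_k: get 2*(k + 3)*(2*k + 7)/(2*k + 5).
So A=2*k + 6 and B=1, with C=k + 5/2.
f must satisfy (2*k + 6)·f(k+1) − (1)·f(k) = k + 5/2.
d = 0 from the (1,0,1) case.
Match coefficients ⇒ f(k) = 1/2.
Certificate R = B(k−1)f/C = 1/(2*k + 5) gives s_k = -2**k*factorial(k + 2).
Verify: -2**k*(2*k + 5)*factorial(k + 2) matches t_k.
Telescoping: Σ = s_(11) − s_(1) = -12752938598400 − (-12) = -12752938598388.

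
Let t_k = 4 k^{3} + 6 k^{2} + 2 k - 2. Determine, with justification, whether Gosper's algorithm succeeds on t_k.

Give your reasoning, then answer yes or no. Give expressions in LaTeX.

Step 1: r(k) = (k + 2*(k + 1)**3 + 3*(k + 1)**2)/(2*k**3 + 3*k**2 + k - 1).
So A=1 and B=1, with C=k**3 + 3*k**2/2 + k/2 - 1/2.
f must satisfy (1)·f(k+1) − (1)·f(k) = k**3 + 3*k**2/2 + k/2 - 1/2.
d = 4 from the (0,0,3) case.
Solving with deg f ≤ 4: f(k) = k*(k**3 - k - 2)/4.
R(k) = B(k−1)·f(k)/C(k) = k*(k**3 - k - 2)/(2*(2*k**3 + 3*k**2 + k - 1)); s_k = R·t_k = k*(k**3 - k - 2).
Δs = 4*k**3 + 6*k**2 + 2*k - 2, as required.

Yes. s_k = k \left(k^{3} - k - 2\right).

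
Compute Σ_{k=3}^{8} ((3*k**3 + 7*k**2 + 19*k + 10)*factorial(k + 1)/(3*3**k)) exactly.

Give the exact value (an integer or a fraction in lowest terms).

The ratio is (3*k**4 + 22*k**3 + 74*k**2 + 123*k + 78)/(3*(3*k**3 + 7*k**2 + 19*k + 10)).
Gosper form: A/B · C(k+1)/C(k) with A=k/3 + 2/3, B=1, C=k**3 + 7*k**2/3 + 19*k/3 + 10/3.
Key eq: (k/3 + 2/3)·f(k+1) = (1)·f(k) + (k**3 + 7*k**2/3 + 19*k/3 + 10/3).
From deg A=1, deg B=0, deg C=3: d=2.
Solve for f: f(k) = 3*k**2 + 4*k + 4 (degree 2 ≤ 2).
R(k) = B(k−1)·f(k)/C(k) = 3*(3*k**2 + 4*k + 4)/(3*k**3 + 7*k**2 + 19*k + 10); s_k = R·t_k = (3*k**2 + 4*k + 4)*factorial(k + 1)/3**k.
Check: Δs_k = (3*k**3 + 7*k**2 + 19*k + 10)*factorial(k + 1)/(3*3**k). ✓
Evaluate s at k=9 and k=3: 12678400/243 and 344/9; difference 12669112/243.

Σ = 12669112/243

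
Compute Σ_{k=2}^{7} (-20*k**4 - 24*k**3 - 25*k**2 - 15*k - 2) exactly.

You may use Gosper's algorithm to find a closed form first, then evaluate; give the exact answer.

Σ = -116184

r(k) = (20*k**4 + 104*k**3 + 217*k**2 + 217*k + 86)/(20*k**4 + 24*k**3 + 25*k**2 + 15*k + 2) after simplifying.
Factor: A=1; B=1; C=k**4 + 6*k**3/5 + 5*k**2/4 + 3*k/4 + 1/10.
Key eq: (1)·f(k+1) = (1)·f(k) + (k**4 + 6*k**3/5 + 5*k**2/4 + 3*k/4 + 1/10).
Degrees (0,0,4) ⇒ d ≤ 5.
Solve for f: f(k) = k*(4*k**4 - 4*k**3 + 3*k**2 + k - 2)/20 (degree 5 ≤ 5).
Then R = B(k−1)f/C = k*(4*k**4 - 4*k**3 + 3*k**2 + k - 2)/(20*k**4 + 24*k**3 + 25*k**2 + 15*k + 2), so s_k = R(k)·t_k = k*(-4*k**4 + 4*k**3 - 3*k**2 - k + 2).
Verify: -20*k**4 - 24*k**3 - 25*k**2 - 15*k - 2 matches t_k.
Sum = s_(8) − s_(2); s_(8) = -116272, s_(2) = -88 ⇒ -116184.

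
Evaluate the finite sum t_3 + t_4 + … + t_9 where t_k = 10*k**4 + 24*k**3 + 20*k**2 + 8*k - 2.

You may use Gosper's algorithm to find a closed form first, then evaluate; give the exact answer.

Σ = 207466

t_(k+1)/t_k = (5*k**4 + 32*k**3 + 76*k**2 + 80*k + 30)/(5*k**4 + 12*k**3 + 10*k**2 + 4*k - 1).
So A=1 and B=1, with C=k**4 + 12*k**3/5 + 2*k**2 + 4*k/5 - 1/5.
Set up (1)·f(k+1) − (1)·f(k) − (k**4 + 12*k**3/5 + 2*k**2 + 4*k/5 - 1/5) = 0.
Degrees (0,0,4) ⇒ d ≤ 5.
Coefficient equations give f(k) = k*(2*k**4 + k**3 - 2*k**2 - 3)/10.
R(k) = B(k−1)·f(k)/C(k) = k*(2*k**4 + k**3 - 2*k**2 - 3)/(2*(5*k**4 + 12*k**3 + 10*k**2 + 4*k - 1)); s_k = R·t_k = k*(2*k**4 + k**3 - 2*k**2 - 3).
s_(k+1) − s_k = 10*k**4 + 24*k**3 + 20*k**2 + 8*k - 2 = t_k.
Σ_(k=3)^(9) t_k = s_(10) − s_(3) = 207970 − (504) = 207466.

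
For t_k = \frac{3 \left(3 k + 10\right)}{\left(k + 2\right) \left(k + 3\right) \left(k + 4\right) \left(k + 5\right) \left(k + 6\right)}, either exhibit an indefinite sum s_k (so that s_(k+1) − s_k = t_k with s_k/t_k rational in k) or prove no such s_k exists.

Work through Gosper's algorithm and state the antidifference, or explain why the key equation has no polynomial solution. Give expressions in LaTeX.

s_k = \frac{3 k \left(k^{2} + 11 k + 38\right)}{40 \left(k^{3} + 11 k^{2} + 38 k + 40\right)}

The ratio is (k + 2)*(3*k + 13)/((k + 7)*(3*k + 10)).
So A=k + 2 and B=k + 7, with C=k + 10/3.
Need (k + 2)·f(k+1) − (k + 6)·f(k) = k + 10/3.
d = 4 from the (1,1,1) case.
Solve for f: f(k) = k*(k + 3)*(k**2 + 11*k + 38)/120 (degree 4 ≤ 4).
So s_k = (B(k−1)f/C)·t_k = (k*(k + 3)*(k + 6)*(k**2 + 11*k + 38)/(40*(3*k + 10)))·t_k = 3*k*(k**2 + 11*k + 38)/(40*(k**3 + 11*k**2 + 38*k + 40)).
Δs = 3*(3*k + 10)/(k**5 + 20*k**4 + 155*k**3 + 580*k**2 + 1044*k + 720), as required.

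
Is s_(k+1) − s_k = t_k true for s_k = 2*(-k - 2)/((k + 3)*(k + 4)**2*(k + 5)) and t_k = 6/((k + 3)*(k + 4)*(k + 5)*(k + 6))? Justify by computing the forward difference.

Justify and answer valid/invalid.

Invalid: residual 8*(-2*k - 9)/(k**6 + 27*k**5 + 301*k**4 + 1773*k**3 + 5818*k**2 + 10080*k + 7200) ≠ 0.

s_(k+1) = 2*(-k - 3)/((k + 4)*(k + 5)**2*(k + 6))
s_(k+1) − s_k = 2*(3*k**2 + 19*k + 24)/(k**6 + 27*k**5 + 301*k**4 + 1773*k**3 + 5818*k**2 + 10080*k + 7200)
(s_(k+1) − s_k) − t_k = 8*(-2*k - 9)/(k**6 + 27*k**5 + 301*k**4 + 1773*k**3 + 5818*k**2 + 10080*k + 7200)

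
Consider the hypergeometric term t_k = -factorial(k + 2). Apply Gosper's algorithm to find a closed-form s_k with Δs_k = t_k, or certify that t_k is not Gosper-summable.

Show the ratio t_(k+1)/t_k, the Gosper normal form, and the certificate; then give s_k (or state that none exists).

Step 1: r(k) = k + 3.
A = k + 3, B = 1, C = 1.
Key eq: (k + 3)·f(k+1) = (1)·f(k) + (1).
d = -1 from the (1,0,0) case.
Bound -1 < 0, so the key equation has no polynomial solution.

none — t_k is not Gosper-summable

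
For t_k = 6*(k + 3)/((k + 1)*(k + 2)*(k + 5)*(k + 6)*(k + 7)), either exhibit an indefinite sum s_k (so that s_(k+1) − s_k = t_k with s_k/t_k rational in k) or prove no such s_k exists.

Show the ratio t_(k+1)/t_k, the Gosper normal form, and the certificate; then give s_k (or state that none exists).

s_k = k*(k**2 + 12*k + 41)/(15*(k**3 + 12*k**2 + 41*k + 30))

t_(k+1)/t_k = (k + 1)*(k + 4)*(k + 5)/((k + 3)**2*(k + 8)).
A = k + 1, B = k + 8, C = k**3 + 10*k**2 + 33*k + 36.
f must satisfy (k + 1)·f(k+1) − (k + 7)·f(k) = k**3 + 10*k**2 + 33*k + 36.
deg f ≤ 6 (via 1,1,3).
Match coefficients ⇒ f(k) = k*(k + 2)*(k + 3)*(k + 4)*(k**2 + 12*k + 41)/90.
R(k) = B(k−1)·f(k)/C(k) = k*(k + 2)*(k + 7)*(k**2 + 12*k + 41)/(90*(k + 3)); s_k = R·t_k = k*(k**2 + 12*k + 41)/(15*(k**3 + 12*k**2 + 41*k + 30)).
Δs = 6*(k + 3)/(k**5 + 21*k**4 + 163*k**3 + 567*k**2 + 844*k + 420), as required.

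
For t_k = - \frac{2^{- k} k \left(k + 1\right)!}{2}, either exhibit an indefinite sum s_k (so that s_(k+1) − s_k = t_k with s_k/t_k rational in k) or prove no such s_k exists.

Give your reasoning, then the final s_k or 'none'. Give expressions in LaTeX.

Step 1: r(k) = (k + 1)*(k + 2)/(2*k).
Normal form (A,B,C) = (k/2 + 1, 1, k).
Solve (k/2 + 1)·f(k+1) − (1)·f(k) = k.
deg f ≤ 0 (via 1,0,1).
Solve for f: f(k) = 2 (degree 0 ≤ 0).
Get s_k = R·t_k = -factorial(k + 1)/2**k with R(k) = B(k−1)f(k)/C(k) = 2/k.
Verify: -k*factorial(k + 1)/(2*2**k) matches t_k.

s_k = - 2^{- k} \left(k + 1\right)!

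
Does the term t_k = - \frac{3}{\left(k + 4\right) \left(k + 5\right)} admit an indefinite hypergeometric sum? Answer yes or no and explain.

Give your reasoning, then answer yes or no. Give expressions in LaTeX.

Compute t_(k+1)/t_k: get (k + 4)/(k + 6).
Factor: A=k + 4; B=k + 6; C=1.
Set up (k + 4)·f(k+1) − (k + 5)·f(k) − (1) = 0.
From deg A=1, deg B=1, deg C=0: d=1.
Solving with deg f ≤ 1: f(k) = k/4.
Then R = B(k−1)f/C = k*(k + 5)/4, so s_k = R(k)·t_k = -3*k/(4*k + 16).
Check: Δs_k = -3/(k**2 + 9*k + 20). ✓

Yes. s_k = - \frac{3 k}{4 k + 16}.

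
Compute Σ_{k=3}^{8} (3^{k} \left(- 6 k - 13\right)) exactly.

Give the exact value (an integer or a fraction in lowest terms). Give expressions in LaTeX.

r(k) = 3*(6*k + 19)/(6*k + 13) after simplifying.
Factor: A=3; B=1; C=k + 13/6.
Need (3)·f(k+1) − (1)·f(k) = k + 13/6.
From deg A=0, deg B=0, deg C=1: d=1.
Coefficient equations give f(k) = (3*k + 2)/6.
Get s_k = R·t_k = 3**k*(-3*k - 2) with R(k) = B(k−1)f(k)/C(k) = (3*k + 2)/(6*k + 13).
Check: Δs_k = 3**k*(-6*k - 13). ✓
Evaluate s at k=9 and k=3: -570807 and -297; difference -570510.

Σ = -570510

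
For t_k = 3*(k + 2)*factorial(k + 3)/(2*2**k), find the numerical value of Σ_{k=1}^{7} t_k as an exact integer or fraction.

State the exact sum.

Ratio r(k) = (k + 3)*(k + 4)/(2*(k + 2)).
Normal form (A,B,C) = (k/2 + 2, 1, k + 2).
Need (k/2 + 2)·f(k+1) − (1)·f(k) = k + 2.
deg f ≤ 0 (via 1,0,1).
Coefficient equations give f(k) = 2.
Get s_k = R·t_k = 3*factorial(k + 3)/2**k with R(k) = B(k−1)f(k)/C(k) = 2/(k + 2).
Verify: 3*(k + 2)*factorial(k + 3)/(2*2**k) matches t_k.
Evaluate s at k=8 and k=1: 467775 and 36; difference 467739.

Σ = 467739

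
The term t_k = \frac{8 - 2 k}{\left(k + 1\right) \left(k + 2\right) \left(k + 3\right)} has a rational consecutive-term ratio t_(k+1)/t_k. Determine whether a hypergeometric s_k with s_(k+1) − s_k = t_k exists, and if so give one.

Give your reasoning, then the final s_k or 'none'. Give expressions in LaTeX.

s_k = \frac{k \left(3 k + 13\right)}{2 \left(k + 1\right) \left(k + 2\right)}

Step 1: r(k) = (k - 3)*(k + 1)/((k - 4)*(k + 4)).
So A=k + 1 and B=k + 4, with C=k - 4.
Solve (k + 1)·f(k+1) − (k + 3)·f(k) = k - 4.
Bound: deg f ≤ 2.
Solving with deg f ≤ 2: f(k) = -k*(3*k + 13)/4.
Get s_k = R·t_k = k*(3*k + 13)/(2*(k + 1)*(k + 2)) with R(k) = B(k−1)f(k)/C(k) = -k*(k + 3)*(3*k + 13)/(4*(k - 4)).
Check: Δs_k = 2*(4 - k)/(k**3 + 6*k**2 + 11*k + 6). ✓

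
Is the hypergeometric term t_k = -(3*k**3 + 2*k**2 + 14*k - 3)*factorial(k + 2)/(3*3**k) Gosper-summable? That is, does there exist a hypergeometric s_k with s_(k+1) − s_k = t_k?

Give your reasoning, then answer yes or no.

Step 1: r(k) = (3*k**4 + 20*k**3 + 60*k**2 + 97*k + 48)/(3*(3*k**3 + 2*k**2 + 14*k - 3)).
Take A(k)=k/3 + 1, B(k)=1, C(k)=k**3 + 2*k**2/3 + 14*k/3 - 1.
f must satisfy (k/3 + 1)·f(k+1) − (1)·f(k) = k**3 + 2*k**2/3 + 14*k/3 - 1.
d = 2 from the (1,0,3) case.
Coefficient equations give f(k) = 3*k**2 - 4*k - 3.
Get s_k = R·t_k = (-3*k**2 + 4*k + 3)*factorial(k + 2)/3**k with R(k) = B(k−1)f(k)/C(k) = 3*(3*k**2 - 4*k - 3)/(3*k**3 + 2*k**2 + 14*k - 3).
s_(k+1) − s_k = -(3*k**3 + 2*k**2 + 14*k - 3)*factorial(k + 2)/(3*3**k) = t_k.

Yes. s_k = (-3*k**2 + 4*k + 3)*factorial(k + 2)/3**k.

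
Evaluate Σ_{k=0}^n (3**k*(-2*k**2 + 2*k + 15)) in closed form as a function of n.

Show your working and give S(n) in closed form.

S(n) = -3*3**n*n**2 + 6*3**n*n + 18*3**n - 3

r(k) = 3*(2*k**2 + 2*k - 15)/(2*k**2 - 2*k - 15) after simplifying.
A = 3, B = 1, C = k**2 - k - 15/2.
Set up (3)·f(k+1) − (1)·f(k) − (k**2 - k - 15/2) = 0.
deg f ≤ 2 (via 0,0,2).
Coefficient equations give f(k) = (k**2 - 4*k - 3)/2.
So s_k = (B(k−1)f/C)·t_k = ((k**2 - 4*k - 3)/(2*k**2 - 2*k - 15))·t_k = 3**k*(-k**2 + 4*k + 3).
Verify: 3**k*(-2*k**2 + 2*k + 15) matches t_k.
Σ_(k=0)^n t_k = s_(n+1) − s_(0) = (3**(n + 1)*(-n**2 + 2*n + 6)) − (3), i.e. -3*3**n*n**2 + 6*3**n*n + 18*3**n - 3.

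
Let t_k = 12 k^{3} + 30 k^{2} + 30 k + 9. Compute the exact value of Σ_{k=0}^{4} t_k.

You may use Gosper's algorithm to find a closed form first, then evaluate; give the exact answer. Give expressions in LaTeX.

Σ = 2445

t_(k+1)/t_k = (4*k**3 + 22*k**2 + 42*k + 27)/(4*k**3 + 10*k**2 + 10*k + 3).
Take A(k)=1, B(k)=1, C(k)=k**3 + 5*k**2/2 + 5*k/2 + 3/4.
Key eq: (1)·f(k+1) = (1)·f(k) + (k**3 + 5*k**2/2 + 5*k/2 + 3/4).
deg f ≤ 4 (via 0,0,3).
Match coefficients ⇒ f(k) = k*(3*k**3 + 4*k**2 + 3*k - 1)/12.
R(k) = B(k−1)·f(k)/C(k) = k*(3*k**3 + 4*k**2 + 3*k - 1)/(3*(2*k + 1)*(2*k**2 + 4*k + 3)); s_k = R·t_k = k*(3*k**3 + 4*k**2 + 3*k - 1).
Δs = 12*k**3 + 30*k**2 + 30*k + 9, as required.
Evaluate s at k=5 and k=0: 2445 and 0; difference 2445.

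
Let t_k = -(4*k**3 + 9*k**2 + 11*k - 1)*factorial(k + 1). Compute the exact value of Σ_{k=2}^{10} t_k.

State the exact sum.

Σ = -214592716758

Ratio r(k) = (4*k**4 + 29*k**3 + 83*k**2 + 105*k + 46)/(4*k**3 + 9*k**2 + 11*k - 1).
Normal form (A,B,C) = (k + 2, 1, k**3 + 9*k**2/4 + 11*k/4 - 1/4).
Need (k + 2)·f(k+1) − (1)·f(k) = k**3 + 9*k**2/4 + 11*k/4 - 1/4.
deg f ≤ 2 (via 1,0,3).
Solving with deg f ≤ 2: f(k) = (4*k**2 - 3*k - 3)/4.
So s_k = (B(k−1)f/C)·t_k = ((4*k**2 - 3*k - 3)/(4*k**3 + 9*k**2 + 11*k - 1))·t_k = (-4*k**2 + 3*k + 3)*factorial(k + 1).
s_(k+1) − s_k = -(4*k**3 + 9*k**2 + 11*k - 1)*factorial(k + 1) = t_k.
Σ_(k=2)^(10) t_k = s_(11) − s_(2) = -214592716800 − (-42) = -214592716758.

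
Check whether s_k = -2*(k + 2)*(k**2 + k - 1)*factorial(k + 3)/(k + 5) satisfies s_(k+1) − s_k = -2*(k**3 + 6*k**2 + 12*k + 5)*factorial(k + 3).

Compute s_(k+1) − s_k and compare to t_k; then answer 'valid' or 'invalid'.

s_(k+1) = -2*(k + 3)*(k**2 + 3*k + 1)*factorial(k + 4)/(k + 6)
s_(k+1) − s_k = -2*(k**5 + 14*k**4 + 75*k**3 + 194*k**2 + 223*k + 72)*factorial(k + 3)/((k + 5)*(k + 6))
(s_(k+1) − s_k) − t_k = 6*(k**4 + 11*k**3 + 41*k**2 + 64*k + 26)*factorial(k + 3)/((k + 5)*(k + 6))

Invalid: residual 6*(k**4 + 11*k**3 + 41*k**2 + 64*k + 26)*factorial(k + 3)/((k + 5)*(k + 6)) ≠ 0.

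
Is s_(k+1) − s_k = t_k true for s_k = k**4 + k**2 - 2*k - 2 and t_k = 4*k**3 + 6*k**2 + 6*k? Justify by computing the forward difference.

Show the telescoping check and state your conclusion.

valid; difference matches t_k

s_(k+1) = -2*k + (k + 1)**4 + (k + 1)**2 - 4
s_(k+1) − s_k = 2*k*(2*k**2 + 3*k + 3)
(s_(k+1) − s_k) − t_k = 0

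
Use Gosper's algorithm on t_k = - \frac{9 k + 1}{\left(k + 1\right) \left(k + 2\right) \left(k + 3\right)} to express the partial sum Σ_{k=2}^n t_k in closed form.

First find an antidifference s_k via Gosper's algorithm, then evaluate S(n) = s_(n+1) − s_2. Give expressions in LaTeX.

t_(k+1)/t_k = (k + 1)*(9*k + 10)/((k + 4)*(9*k + 1)).
Take A(k)=k + 1, B(k)=k + 4, C(k)=k + 1/9.
Solve (k + 1)·f(k+1) − (k + 3)·f(k) = k + 1/9.
Degrees (1,1,1) ⇒ d ≤ 2.
Match coefficients ⇒ f(k) = k*(5*k - 3)/18.
Then R = B(k−1)f/C = k*(k + 3)*(5*k - 3)/(2*(9*k + 1)), so s_k = R(k)·t_k = k*(3 - 5*k)/(2*(k + 1)*(k + 2)).
Verify: (-9*k - 1)/(k**3 + 6*k**2 + 11*k + 6) matches t_k.
Evaluate: s_(n+1) = (-5*n**2 - 7*n - 2)/(2*(n**2 + 5*n + 6)); subtract s_(2) = -7/12 ⇒ S(n) = (-23*n**2 - 7*n + 30)/(12*(n**2 + 5*n + 6)).

S(n) = \frac{- 23 n^{2} - 7 n + 30}{12 \left(n^{2} + 5 n + 6\right)}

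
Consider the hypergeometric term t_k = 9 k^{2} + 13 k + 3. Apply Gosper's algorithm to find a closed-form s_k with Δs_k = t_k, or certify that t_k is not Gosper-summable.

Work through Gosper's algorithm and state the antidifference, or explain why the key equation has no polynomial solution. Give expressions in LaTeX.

s_k = k \left(3 k^{2} + 2 k - 2\right)

r(k) = (9*k**2 + 31*k + 25)/(9*k**2 + 13*k + 3) after simplifying.
A = 1, B = 1, C = k**2 + 13*k/9 + 1/3.
Solve (1)·f(k+1) − (1)·f(k) = k**2 + 13*k/9 + 1/3.
Bound: deg f ≤ 3.
Match coefficients ⇒ f(k) = k*(3*k**2 + 2*k - 2)/9.
Get s_k = R·t_k = k*(3*k**2 + 2*k - 2) with R(k) = B(k−1)f(k)/C(k) = k*(3*k**2 + 2*k - 2)/(9*k**2 + 13*k + 3).
Verify: 9*k**2 + 13*k + 3 matches t_k.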